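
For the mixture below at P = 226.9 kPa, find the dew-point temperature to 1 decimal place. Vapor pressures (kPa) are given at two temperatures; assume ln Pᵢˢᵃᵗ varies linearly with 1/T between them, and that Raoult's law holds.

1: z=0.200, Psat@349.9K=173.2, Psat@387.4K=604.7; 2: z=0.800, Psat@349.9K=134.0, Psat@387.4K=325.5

Dew-point temperature: Σzᵢ·P/Pᵢˢᵃᵗ(T) = 1. Interpolate ln Pᵢˢᵃᵗ = aᵢ + bᵢ/T.
  T = 349.9 K: ΣzᵢP/Pᵢˢᵃᵗ = 1.6166
  T = 387.4 K: ΣzᵢP/Pᵢˢᵃᵗ = 0.6327
  T = 368.6 K: ΣzᵢP/Pᵢˢᵃᵗ = 0.9868
  T = 359.2 K: ΣzᵢP/Pᵢˢᵃᵗ = 1.2559
  T = 363.9 K: ΣzᵢP/Pᵢˢᵃᵗ = 1.1114
  T = 366.2 K: ΣzᵢP/Pᵢˢᵃᵗ = 1.0481
Interpolating between 366.2 K and 368.6 K gives T ≈ 368.1 K.

T = 368.1 K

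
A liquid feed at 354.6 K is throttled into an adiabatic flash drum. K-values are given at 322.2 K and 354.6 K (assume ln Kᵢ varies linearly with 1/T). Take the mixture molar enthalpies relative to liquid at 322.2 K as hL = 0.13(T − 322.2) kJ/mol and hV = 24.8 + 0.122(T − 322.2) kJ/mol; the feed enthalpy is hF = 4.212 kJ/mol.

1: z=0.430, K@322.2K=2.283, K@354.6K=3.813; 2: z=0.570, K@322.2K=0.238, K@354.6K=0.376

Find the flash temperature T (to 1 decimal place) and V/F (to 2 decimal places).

T = 324.6 K, V/F = 0.16

Adiabatic flash: solve Rachford–Rice at each trial T, then check hF = ψ·hV(T) + (1−ψ)·hL(T).
  T = 322.2 K: K = (2.283, 0.238), RR gives ψ = 0.120, H_out = 2.977 kJ/mol
  T = 354.6 K: K = (3.813, 0.376), RR gives ψ = 0.486, H_out = 16.150 kJ/mol
  T = 338.4 K: K = (2.987, 0.302), RR gives ψ = 0.330, H_out = 10.236 kJ/mol
  T = 330.3 K: K = (2.620, 0.269), RR gives ψ = 0.236, H_out = 6.901 kJ/mol
  T = 326.2 K: K = (2.446, 0.253), RR gives ψ = 0.181, H_out = 5.013 kJ/mol
  T = 324.2 K: K = (2.363, 0.245), RR gives ψ = 0.152, H_out = 4.023 kJ/mol
Linear interpolation between T = 324.2 (H_out = 4.023) and T = 326.2 (H_out = 5.013) on hF = 4.212 gives T ≈ 324.6 K, at which ψ = 0.16.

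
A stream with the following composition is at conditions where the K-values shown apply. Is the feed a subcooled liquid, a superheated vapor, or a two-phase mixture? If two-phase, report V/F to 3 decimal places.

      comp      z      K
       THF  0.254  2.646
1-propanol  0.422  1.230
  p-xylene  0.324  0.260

two-phase, V/F = 0.401

ΣzᵢKᵢ = 1.275; Σzᵢ/Kᵢ = 1.685.
Both exceed 1, so a two-phase solution exists.
Let ψ = V/F and solve Σ zᵢ(Kᵢ−1)/(1+ψ(Kᵢ−1)) = 0.
Iterate (Newton) starting at ψ = 0.5:
  ψ = 0.500: g = -0.0642, g' = -0.672 → ψ = 0.404
  ψ = 0.404: g = -0.0024, g' = -0.628 → ψ = 0.401
Converged at ψ = 0.401.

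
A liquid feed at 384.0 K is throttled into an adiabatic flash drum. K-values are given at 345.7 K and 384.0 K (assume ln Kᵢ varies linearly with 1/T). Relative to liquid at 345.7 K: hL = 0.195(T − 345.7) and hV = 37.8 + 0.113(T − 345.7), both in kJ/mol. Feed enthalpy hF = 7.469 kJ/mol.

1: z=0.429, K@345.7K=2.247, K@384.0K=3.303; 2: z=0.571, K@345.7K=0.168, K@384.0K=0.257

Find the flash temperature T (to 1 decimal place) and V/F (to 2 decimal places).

T = 355.7 K, V/F = 0.15

Adiabatic flash: solve Rachford–Rice at each trial T, then check hF = ψ·hV(T) + (1−ψ)·hL(T).
  T = 345.7 K: K = (2.247, 0.168), RR gives ψ = 0.058, H_out = 2.182 kJ/mol
  T = 384.0 K: K = (3.303, 0.257), RR gives ψ = 0.329, H_out = 18.887 kJ/mol
  T = 364.9 K: K = (2.753, 0.210), RR gives ψ = 0.218, H_out = 11.625 kJ/mol
  T = 355.3 K: K = (2.494, 0.189), RR gives ψ = 0.147, H_out = 7.294 kJ/mol
  T = 360.1 K: K = (2.622, 0.199), RR gives ψ = 0.184, H_out = 9.537 kJ/mol
  T = 357.7 K: K = (2.558, 0.194), RR gives ψ = 0.166, H_out = 8.437 kJ/mol
Linear interpolation between T = 355.3 (H_out = 7.294) and T = 357.7 (H_out = 8.437) on hF = 7.469 gives T ≈ 355.7 K, at which ψ = 0.15.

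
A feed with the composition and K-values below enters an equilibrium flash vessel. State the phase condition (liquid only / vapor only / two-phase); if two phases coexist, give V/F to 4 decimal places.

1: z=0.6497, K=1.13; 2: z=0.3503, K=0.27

ΣzᵢKᵢ = 0.8287; Σzᵢ/Kᵢ = 1.8724.
Since ΣzᵢKᵢ < 1 the mixture is below its bubble point — single liquid phase.

liquid only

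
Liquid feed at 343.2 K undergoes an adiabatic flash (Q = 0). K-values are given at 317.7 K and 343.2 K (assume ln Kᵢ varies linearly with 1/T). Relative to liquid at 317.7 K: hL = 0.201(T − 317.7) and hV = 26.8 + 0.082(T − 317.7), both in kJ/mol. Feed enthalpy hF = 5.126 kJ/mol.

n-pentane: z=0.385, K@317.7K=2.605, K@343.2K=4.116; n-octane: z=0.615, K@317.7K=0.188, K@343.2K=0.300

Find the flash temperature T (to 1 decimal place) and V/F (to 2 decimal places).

Adiabatic flash: solve Rachford–Rice at each trial T, then check hF = ψ·hV(T) + (1−ψ)·hL(T).
  T = 317.7 K: K = (2.605, 0.188), RR gives ψ = 0.091, H_out = 2.438 kJ/mol
  T = 343.2 K: K = (4.116, 0.300), RR gives ψ = 0.353, H_out = 13.506 kJ/mol
  T = 330.4 K: K = (3.301, 0.239), RR gives ψ = 0.239, H_out = 8.593 kJ/mol
  T = 324.0 K: K = (2.936, 0.212), RR gives ψ = 0.171, H_out = 5.727 kJ/mol
  T = 320.9 K: K = (2.770, 0.200), RR gives ψ = 0.134, H_out = 4.180 kJ/mol
  T = 322.4 K: K = (2.850, 0.206), RR gives ψ = 0.152, H_out = 4.944 kJ/mol
Linear interpolation between T = 322.4 (H_out = 4.944) and T = 324.0 (H_out = 5.727) on hF = 5.126 gives T ≈ 322.8 K, at which ψ = 0.16.

T = 322.8 K, V/F = 0.16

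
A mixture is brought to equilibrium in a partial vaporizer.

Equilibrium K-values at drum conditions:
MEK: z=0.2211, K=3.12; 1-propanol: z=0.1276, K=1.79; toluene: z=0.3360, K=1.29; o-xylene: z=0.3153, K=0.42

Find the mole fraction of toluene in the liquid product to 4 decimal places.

x_toluene = 0.2759

Newton iteration, β⁰ = 0.5:
  β = 0.5000: g = 0.12733, g' = -0.5071 → β = 0.7511
  β = 0.7511: g = 0.00004, g' = -0.5313 → β = 0.7512
Converged at β = 0.7512.
Compositions from xᵢ = zᵢ/(1+β(Kᵢ−1)), yᵢ = Kᵢxᵢ:
  MEK: x = 0.0853, y = 0.2661
  1-propanol: x = 0.0801, y = 0.1433
  toluene: x = 0.2759, y = 0.3559
  o-xylene: x = 0.5587, y = 0.2347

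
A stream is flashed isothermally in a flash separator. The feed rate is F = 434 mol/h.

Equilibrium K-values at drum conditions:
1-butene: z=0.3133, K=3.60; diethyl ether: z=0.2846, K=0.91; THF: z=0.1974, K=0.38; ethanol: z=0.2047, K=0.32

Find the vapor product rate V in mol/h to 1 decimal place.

V = 183.6 mol/h

Newton iteration, ψ⁰ = 0.59:
  ψ = 0.5900: g = -0.13103, g' = -0.7850 → ψ = 0.4231
  ψ = 0.4231: g = -0.00007, g' = -0.8087 → ψ = 0.4230
Converged at ψ = 0.4230.
Then V = ψ·F = 0.4230·434 = 183.6 mol/h and L = F − V = 250.4 mol/h.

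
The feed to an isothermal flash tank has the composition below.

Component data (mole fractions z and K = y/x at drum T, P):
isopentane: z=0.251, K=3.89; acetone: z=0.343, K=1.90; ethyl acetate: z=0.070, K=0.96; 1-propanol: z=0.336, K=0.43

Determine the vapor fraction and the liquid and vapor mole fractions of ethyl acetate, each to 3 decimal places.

ψ = 0.865, x_ethyl acetate = 0.073, y_ethyl acetate = 0.070

Rachford–Rice: g(ψ) = Σ zᵢ(Kᵢ−1)/(1+ψ(Kᵢ−1)) = 0.
Feasibility: ΣzᵢKᵢ = 1.840, Σzᵢ/Kᵢ = 1.099 — both > 1, two phases present.
Newton–Raphson from ψ = 0.5:
  ψ = 0.500: g = 0.2389, g' = -0.696 → ψ = 0.843
  ψ = 0.843: g = 0.0151, g' = -0.672 → ψ = 0.865
Converged at ψ = 0.865.
Compositions from xᵢ = zᵢ/(1+ψ(Kᵢ−1)), yᵢ = Kᵢxᵢ:
  isopentane: x = 0.072, y = 0.279
  acetone: x = 0.193, y = 0.366
  ethyl acetate: x = 0.073, y = 0.070
  1-propanol: x = 0.663, y = 0.285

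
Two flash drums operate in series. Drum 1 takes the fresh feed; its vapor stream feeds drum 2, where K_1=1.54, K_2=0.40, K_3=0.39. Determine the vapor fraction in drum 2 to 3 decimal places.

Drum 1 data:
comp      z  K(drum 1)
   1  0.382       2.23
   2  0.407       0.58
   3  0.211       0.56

Drum 1:
Rachford–Rice: g(ψ₁) = Σ zᵢ(Kᵢ−1)/(1+ψ₁(Kᵢ−1)) = 0.
Feasibility: ΣzᵢKᵢ = 1.206, Σzᵢ/Kᵢ = 1.250 — both > 1, two phases present.
Newton iteration, ψ₁⁰ = 0.5:
  ψ₁ = 0.500: g = -0.0445, g' = -0.404 → ψ₁ = 0.390
  ψ₁ = 0.390: g = 0.0011, g' = -0.426 → ψ₁ = 0.392
Converged at ψ₁ = 0.392.
Drum-1 compositions:
  1: x = 0.258, y = 0.575
  2: x = 0.487, y = 0.283
  3: x = 0.255, y = 0.143
Drum-2 feed = drum-1 vapor: z₂ = (0.5745, 0.2826, 0.1428).
Drum 2:
Let ψ₂ = V/F and solve Σ zᵢ(Kᵢ−1)/(1+ψ₂(Kᵢ−1)) = 0.
Feasibility: ΣzᵢKᵢ = 1.054, Σzᵢ/Kᵢ = 1.446 — both > 1, two phases present.
Newton iteration, ψ₂⁰ = 0.67:
  ψ₂ = 0.670: g = -0.2031, g' = -0.527 → ψ₂ = 0.285
  ψ₂ = 0.285: g = -0.0410, g' = -0.352 → ψ₂ = 0.168
  ψ₂ = 0.168: g = -0.0012, g' = -0.333 → ψ₂ = 0.164
Converged at ψ₂ = 0.164.
  1: x = 0.528, y = 0.813
  2: x = 0.314, y = 0.125
  3: x = 0.159, y = 0.062

V/F (drum 2) = 0.164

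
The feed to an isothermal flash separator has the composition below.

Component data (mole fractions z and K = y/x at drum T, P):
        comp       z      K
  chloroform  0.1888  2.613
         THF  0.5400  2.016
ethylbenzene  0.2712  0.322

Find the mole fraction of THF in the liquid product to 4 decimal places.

x_THF = 0.2917

Iterate (Newton) starting at ψ = 0.5:
  ψ = 0.5000: g = 0.25422, g' = -0.6810 → ψ = 0.8733
  ψ = 0.8733: g = -0.03366, g' = -0.9905 → ψ = 0.8393
  ψ = 0.8393: g = -0.00120, g' = -0.9224 → ψ = 0.8380
Converged at ψ = 0.8380.
Compositions from xᵢ = zᵢ/(1+ψ(Kᵢ−1)), yᵢ = Kᵢxᵢ:
  chloroform: x = 0.0803, y = 0.2098
  THF: x = 0.2917, y = 0.5880
  ethylbenzene: x = 0.6281, y = 0.2022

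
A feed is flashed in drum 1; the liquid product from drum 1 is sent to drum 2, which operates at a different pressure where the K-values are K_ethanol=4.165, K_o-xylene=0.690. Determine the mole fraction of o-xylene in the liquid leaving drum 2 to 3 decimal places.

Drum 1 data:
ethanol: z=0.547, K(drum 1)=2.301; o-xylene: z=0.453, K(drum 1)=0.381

x_o-xylene (drum 2) = 0.911

Drum 1:
Material balance + equilibrium reduce to Σ zᵢ(Kᵢ−1)/(1+ψ₁(Kᵢ−1)) = 0.
Feasibility: ΣzᵢKᵢ = 1.431, Σzᵢ/Kᵢ = 1.427 — both > 1, two phases present.
Iterate (Newton) starting at ψ₁ = 0.5:
  ψ₁ = 0.500: g = 0.0251, g' = -0.704 → ψ₁ = 0.536
  ψ₁ = 0.536: g = -0.0001, g' = -0.710 → ψ₁ = 0.535
Converged at ψ₁ = 0.535.
Drum-1 compositions:
  ethanol: x = 0.322, y = 0.742
  o-xylene: x = 0.678, y = 0.258
Drum-2 feed = drum-1 liquid: z₂ = (0.3224, 0.6776).
Drum 2:
Rachford–Rice: g(ψ₂) = Σ zᵢ(Kᵢ−1)/(1+ψ₂(Kᵢ−1)) = 0.
Check two-phase: ΣzᵢKᵢ = 1.810 > 1 and Σzᵢ/Kᵢ = 1.059 > 1, so g(0) = 0.810 > 0 and g(1) = -0.059 < 0.
Binary case is linear: z₁(K₁−1)(1+ψ₂(K₂−1)) + z₂(K₂−1)(1+ψ₂(K₁−1)) = 0
⇒ ψ₂ = [z₁(K₁−1)+z₂(K₂−1)] / [−(K₁−1)(K₂−1)] = 0.8103/0.9812 = 0.826
  ethanol: x = 0.089, y = 0.372
  o-xylene: x = 0.911, y = 0.628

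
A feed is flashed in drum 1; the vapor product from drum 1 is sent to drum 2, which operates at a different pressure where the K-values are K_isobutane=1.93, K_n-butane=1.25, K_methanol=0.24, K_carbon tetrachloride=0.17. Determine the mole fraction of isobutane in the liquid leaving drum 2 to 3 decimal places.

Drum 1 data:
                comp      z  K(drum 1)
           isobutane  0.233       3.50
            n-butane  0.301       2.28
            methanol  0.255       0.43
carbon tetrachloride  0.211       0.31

x_isobutane (drum 2) = 0.242

Drum 1:
Let ψ₁ = V/F and solve Σ zᵢ(Kᵢ−1)/(1+ψ₁(Kᵢ−1)) = 0.
Feasibility: ΣzᵢKᵢ = 1.677, Σzᵢ/Kᵢ = 1.472 — both > 1, two phases present.
Newton iteration, ψ₁⁰ = 0.5:
  ψ₁ = 0.500: g = 0.0683, g' = -0.867 → ψ₁ = 0.579
Converged at ψ₁ = 0.579.
Drum-1 compositions:
  isobutane: x = 0.095, y = 0.333
  n-butane: x = 0.173, y = 0.394
  methanol: x = 0.381, y = 0.164
  carbon tetrachloride: x = 0.351, y = 0.109
Drum-2 feed = drum-1 vapor: z₂ = (0.3332, 0.3942, 0.1636, 0.1089).
Drum 2:
Let ψ₂ = V/F and solve Σ zᵢ(Kᵢ−1)/(1+ψ₂(Kᵢ−1)) = 0.
Check two-phase: ΣzᵢKᵢ = 1.194 > 1 and Σzᵢ/Kᵢ = 1.811 > 1, so g(0) = 0.194 > 0 and g(1) = -0.811 < 0.
Newton iteration, ψ₂⁰ = 0.5:
  ψ₂ = 0.500: g = -0.0560, g' = -0.619 → ψ₂ = 0.410
  ψ₂ = 0.410: g = -0.0037, g' = -0.543 → ψ₂ = 0.403
Converged at ψ₂ = 0.403.
  isobutane: x = 0.242, y = 0.468
  n-butane: x = 0.358, y = 0.448
  methanol: x = 0.236, y = 0.057
  carbon tetrachloride: x = 0.164, y = 0.028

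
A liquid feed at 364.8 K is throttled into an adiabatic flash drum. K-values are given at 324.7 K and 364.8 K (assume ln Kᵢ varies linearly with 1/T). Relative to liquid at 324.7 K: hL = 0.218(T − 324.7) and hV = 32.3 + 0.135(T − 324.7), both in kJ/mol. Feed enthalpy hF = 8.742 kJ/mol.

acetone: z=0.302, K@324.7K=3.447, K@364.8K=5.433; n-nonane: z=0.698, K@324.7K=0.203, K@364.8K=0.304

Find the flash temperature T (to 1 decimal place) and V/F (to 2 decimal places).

T = 339.9 K, V/F = 0.18

Adiabatic flash: solve Rachford–Rice at each trial T, then check hF = ψ·hV(T) + (1−ψ)·hL(T).
  T = 324.7 K: K = (3.447, 0.203), RR gives ψ = 0.094, H_out = 3.026 kJ/mol
  T = 364.8 K: K = (5.433, 0.304), RR gives ψ = 0.276, H_out = 16.751 kJ/mol
  T = 344.8 K: K = (4.388, 0.251), RR gives ψ = 0.197, H_out = 10.429 kJ/mol
  T = 334.8 K: K = (3.905, 0.227), RR gives ψ = 0.150, H_out = 6.932 kJ/mol
  T = 339.8 K: K = (4.143, 0.239), RR gives ψ = 0.175, H_out = 8.718 kJ/mol
  T = 342.3 K: K = (4.265, 0.245), RR gives ψ = 0.186, H_out = 9.582 kJ/mol
  T = 341.1 K: K = (4.206, 0.242), RR gives ψ = 0.181, H_out = 9.169 kJ/mol
Linear interpolation between T = 339.8 (H_out = 8.718) and T = 341.1 (H_out = 9.169) on hF = 8.742 gives T ≈ 339.9 K, at which ψ = 0.18.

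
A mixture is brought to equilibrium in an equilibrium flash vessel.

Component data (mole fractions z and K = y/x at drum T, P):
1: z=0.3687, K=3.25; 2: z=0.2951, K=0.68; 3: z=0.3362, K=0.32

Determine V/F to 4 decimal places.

V/F = 0.4169

Newton iteration, V/F⁰ = 0.5:
  V/F = 0.5000: g = -0.06842, g' = -0.8131 → V/F = 0.4159
  V/F = 0.4159: g = 0.00089, g' = -0.8406 → V/F = 0.4169
Converged at V/F = 0.4169.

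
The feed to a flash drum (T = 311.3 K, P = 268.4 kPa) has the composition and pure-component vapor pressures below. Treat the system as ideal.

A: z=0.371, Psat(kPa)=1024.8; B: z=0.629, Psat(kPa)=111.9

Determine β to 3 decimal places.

Raoult's law: Kᵢ = Pᵢˢᵃᵗ/P = Pᵢˢᵃᵗ/268.4.
  K_A = 1024.8/268.4 = 3.81818, K_B = 111.9/268.4 = 0.41692
Let β = V/F and solve Σ zᵢ(Kᵢ−1)/(1+β(Kᵢ−1)) = 0.
Check two-phase: ΣzᵢKᵢ = 1.679 > 1 and Σzᵢ/Kᵢ = 1.606 > 1, so g(0) = 0.679 > 0 and g(1) = -0.606 < 0.
Newton–Raphson from β = 0.5:
  β = 0.500: g = -0.0837, g' = -0.934 → β = 0.410
  β = 0.410: g = 0.0027, g' = -1.003 → β = 0.413
Converged at β = 0.413.

β = 0.413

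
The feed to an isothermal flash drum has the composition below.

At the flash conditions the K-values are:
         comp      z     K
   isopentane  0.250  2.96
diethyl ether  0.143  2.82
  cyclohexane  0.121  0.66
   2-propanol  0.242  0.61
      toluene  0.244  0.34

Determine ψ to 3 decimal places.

Iterate (Newton) starting at ψ = 0.5:
  ψ = 0.500: g = -0.0234, g' = -0.689 → ψ = 0.466
Converged at ψ = 0.466.

ψ = 0.466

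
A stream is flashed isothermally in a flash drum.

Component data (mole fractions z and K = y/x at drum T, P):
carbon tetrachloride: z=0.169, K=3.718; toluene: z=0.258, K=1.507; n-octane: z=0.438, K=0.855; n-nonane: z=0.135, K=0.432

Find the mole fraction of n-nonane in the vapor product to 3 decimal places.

Rachford–Rice: g(ψ) = Σ zᵢ(Kᵢ−1)/(1+ψ(Kᵢ−1)) = 0.
g(0) = ΣzᵢKᵢ − 1 = 0.450 and g(1) = 1 − Σzᵢ/Kᵢ = -0.041, so a root lies in (0, 1).
Iterate (Newton) starting at ψ = 0.5:
  ψ = 0.500: g = 0.1235, g' = -0.362 → ψ = 0.841
  ψ = 0.841: g = 0.0124, g' = -0.320 → ψ = 0.880
  ψ = 0.880: g = -0.0001, g' = -0.326 → ψ = 0.879
Converged at ψ = 0.879.
Compositions from xᵢ = zᵢ/(1+ψ(Kᵢ−1)), yᵢ = Kᵢxᵢ:
  carbon tetrachloride: x = 0.050, y = 0.185
  toluene: x = 0.178, y = 0.269
  n-octane: x = 0.502, y = 0.429
  n-nonane: x = 0.270, y = 0.117

y_n-nonane = 0.117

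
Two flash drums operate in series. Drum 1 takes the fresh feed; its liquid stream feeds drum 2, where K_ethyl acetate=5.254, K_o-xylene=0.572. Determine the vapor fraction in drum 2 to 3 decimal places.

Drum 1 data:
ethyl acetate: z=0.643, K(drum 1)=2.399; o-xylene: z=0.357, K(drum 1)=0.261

V/F (drum 2) = 0.654

Drum 1:
Binary case is linear: z₁(K₁−1)(1+ψ₁(K₂−1)) + z₂(K₂−1)(1+ψ₁(K₁−1)) = 0
⇒ ψ₁ = [z₁(K₁−1)+z₂(K₂−1)] / [−(K₁−1)(K₂−1)] = 0.6357/1.0339 = 0.615
Drum-1 compositions:
  ethyl acetate: x = 0.346, y = 0.829
  o-xylene: x = 0.654, y = 0.171
Drum-2 feed = drum-1 liquid: z₂ = (0.3457, 0.6543).
Drum 2:
Rachford–Rice: g(ψ₂) = Σ zᵢ(Kᵢ−1)/(1+ψ₂(Kᵢ−1)) = 0.
g(0) = ΣzᵢKᵢ − 1 = 1.190 and g(1) = 1 − Σzᵢ/Kᵢ = -0.210, so a root lies in (0, 1).
Binary case is linear: z₁(K₁−1)(1+ψ₂(K₂−1)) + z₂(K₂−1)(1+ψ₂(K₁−1)) = 0
⇒ ψ₂ = [z₁(K₁−1)+z₂(K₂−1)] / [−(K₁−1)(K₂−1)] = 1.1903/1.8207 = 0.654
  ethyl acetate: x = 0.091, y = 0.480
  o-xylene: x = 0.909, y = 0.520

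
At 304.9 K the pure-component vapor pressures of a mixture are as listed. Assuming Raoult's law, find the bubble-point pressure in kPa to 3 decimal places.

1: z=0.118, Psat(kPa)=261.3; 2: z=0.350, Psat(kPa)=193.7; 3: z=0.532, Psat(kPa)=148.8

At the bubble point ψ → 0, so ΣzᵢKᵢ = 1 with Kᵢ = Pᵢˢᵃᵗ/P ⇒ P = ΣzᵢPᵢˢᵃᵗ.
P = 0.118·261.3 + 0.350·193.7 + 0.532·148.8 = 177.790 kPa

Pbub = 177.790 kPa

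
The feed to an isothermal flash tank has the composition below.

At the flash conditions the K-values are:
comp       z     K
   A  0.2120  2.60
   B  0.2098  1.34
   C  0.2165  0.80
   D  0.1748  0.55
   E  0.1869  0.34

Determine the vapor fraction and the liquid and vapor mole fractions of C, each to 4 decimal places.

ψ = 0.3069, x_C = 0.2307, y_C = 0.1845

Let ψ = V/F and solve Σ zᵢ(Kᵢ−1)/(1+ψ(Kᵢ−1)) = 0.
Check two-phase: ΣzᵢKᵢ = 1.1652 > 1 and Σzᵢ/Kᵢ = 1.3763 > 1, so g(0) = 0.1652 > 0 and g(1) = -0.3763 < 0.
Newton–Raphson from ψ = 0.32:
  ψ = 0.3200: g = -0.00586, g' = -0.4462 → ψ = 0.3069
Converged at ψ = 0.3069.
Compositions from xᵢ = zᵢ/(1+ψ(Kᵢ−1)), yᵢ = Kᵢxᵢ:
  A: x = 0.1422, y = 0.3697
  B: x = 0.1900, y = 0.2546
  C: x = 0.2307, y = 0.1845
  D: x = 0.2028, y = 0.1115
  E: x = 0.2344, y = 0.0797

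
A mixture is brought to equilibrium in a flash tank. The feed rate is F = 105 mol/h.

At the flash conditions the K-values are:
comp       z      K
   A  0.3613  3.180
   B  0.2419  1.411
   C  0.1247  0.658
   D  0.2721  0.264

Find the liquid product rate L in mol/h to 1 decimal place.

Rachford–Rice: g(β) = Σ zᵢ(Kᵢ−1)/(1+β(Kᵢ−1)) = 0.
Feasibility: ΣzᵢKᵢ = 1.6441, Σzᵢ/Kᵢ = 1.5053 — both > 1, two phases present.
Iterate (Newton) starting at β = 0.66:
  β = 0.6600: g = -0.04335, g' = -0.8957 → β = 0.6116
  β = 0.6116: g = -0.00112, g' = -0.8523 → β = 0.6103
Converged at β = 0.6103.
Then V = β·F = 0.6103·105 = 64.1 mol/h and L = F − V = 40.9 mol/h.

L = 40.9 mol/h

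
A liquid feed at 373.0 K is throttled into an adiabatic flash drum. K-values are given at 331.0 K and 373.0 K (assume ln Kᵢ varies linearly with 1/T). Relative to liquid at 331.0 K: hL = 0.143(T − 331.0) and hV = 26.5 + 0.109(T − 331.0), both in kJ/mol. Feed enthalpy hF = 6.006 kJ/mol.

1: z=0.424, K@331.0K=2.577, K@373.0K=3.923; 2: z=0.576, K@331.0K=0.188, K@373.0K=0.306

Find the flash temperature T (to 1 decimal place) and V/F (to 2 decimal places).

Adiabatic flash: solve Rachford–Rice at each trial T, then check hF = ψ·hV(T) + (1−ψ)·hL(T).
  T = 331.0 K: K = (2.577, 0.188), RR gives ψ = 0.157, H_out = 4.158 kJ/mol
  T = 373.0 K: K = (3.923, 0.306), RR gives ψ = 0.414, H_out = 16.383 kJ/mol
  T = 352.0 K: K = (3.220, 0.243), RR gives ψ = 0.301, H_out = 10.761 kJ/mol
  T = 341.5 K: K = (2.890, 0.215), RR gives ψ = 0.235, H_out = 7.652 kJ/mol
  T = 336.2 K: K = (2.730, 0.201), RR gives ψ = 0.198, H_out = 5.949 kJ/mol
  T = 338.9 K: K = (2.811, 0.208), RR gives ψ = 0.217, H_out = 6.830 kJ/mol
  T = 337.5 K: K = (2.769, 0.204), RR gives ψ = 0.207, H_out = 6.377 kJ/mol
Linear interpolation between T = 336.2 (H_out = 5.949) and T = 337.5 (H_out = 6.377) on hF = 6.006 gives T ≈ 336.4 K, at which ψ = 0.20.

T = 336.4 K, V/F = 0.20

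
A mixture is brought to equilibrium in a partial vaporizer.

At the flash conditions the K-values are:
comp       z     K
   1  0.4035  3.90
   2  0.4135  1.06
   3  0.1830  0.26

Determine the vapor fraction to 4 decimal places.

Let ψ = V/F and solve Σ zᵢ(Kᵢ−1)/(1+ψ(Kᵢ−1)) = 0.
g(0) = ΣzᵢKᵢ − 1 = 1.0595 and g(1) = 1 − Σzᵢ/Kᵢ = -0.1974, so a root lies in (0, 1).
Iterate (Newton) starting at ψ = 0.58:
  ψ = 0.5800: g = 0.22303, g' = -0.7807 → ψ = 0.8657
  ψ = 0.8657: g = -0.01987, g' = -1.0525 → ψ = 0.8468
  ψ = 0.8468: g = -0.00047, g' = -1.0043 → ψ = 0.8463
Converged at ψ = 0.8463.

ψ = 0.8463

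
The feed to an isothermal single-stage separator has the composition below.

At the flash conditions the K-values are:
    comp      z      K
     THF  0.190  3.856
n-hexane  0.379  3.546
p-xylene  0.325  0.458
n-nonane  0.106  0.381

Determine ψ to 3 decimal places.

Let ψ = V/F and solve Σ zᵢ(Kᵢ−1)/(1+ψ(Kᵢ−1)) = 0.
Feasibility: ΣzᵢKᵢ = 2.266, Σzᵢ/Kᵢ = 1.144 — both > 1, two phases present.
Newton–Raphson from ψ = 0.5:
  ψ = 0.500: g = 0.3114, g' = -1.003 → ψ = 0.810
  ψ = 0.810: g = 0.0330, g' = -0.870 → ψ = 0.848
Converged at ψ = 0.848.

ψ = 0.848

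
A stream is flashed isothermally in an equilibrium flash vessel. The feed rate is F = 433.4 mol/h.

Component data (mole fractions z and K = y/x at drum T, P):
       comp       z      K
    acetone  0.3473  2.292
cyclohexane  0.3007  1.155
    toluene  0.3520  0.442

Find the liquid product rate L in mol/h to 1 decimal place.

L = 173.2 mol/h

Newton iteration, β⁰ = 0.34:
  β = 0.3400: g = 0.11363, g' = -0.4533 → β = 0.5907
  β = 0.5907: g = 0.00421, g' = -0.4364 → β = 0.6003
Converged at β = 0.6003.
Then V = β·F = 0.6003·433.4 = 260.2 mol/h and L = F − V = 173.2 mol/h.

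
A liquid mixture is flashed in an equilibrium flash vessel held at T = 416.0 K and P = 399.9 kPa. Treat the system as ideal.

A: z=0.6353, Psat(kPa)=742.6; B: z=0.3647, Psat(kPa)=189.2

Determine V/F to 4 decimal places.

Raoult's law: Kᵢ = Pᵢˢᵃᵗ/P = Pᵢˢᵃᵗ/399.9.
  K_A = 742.6/399.9 = 1.856964, K_B = 189.2/399.9 = 0.473118
Rachford–Rice: g(V/F) = Σ zᵢ(Kᵢ−1)/(1+V/F(Kᵢ−1)) = 0.
Check two-phase: ΣzᵢKᵢ = 1.3523 > 1 and Σzᵢ/Kᵢ = 1.1130 > 1, so g(0) = 0.3523 > 0 and g(1) = -0.1130 < 0.
Newton iteration, V/F⁰ = 0.35:
  V/F = 0.3500: g = 0.18321, g' = -0.4283 → V/F = 0.7778
  V/F = 0.7778: g = 0.00112, g' = -0.4586 → V/F = 0.7802
Converged at V/F = 0.7802.

V/F = 0.7802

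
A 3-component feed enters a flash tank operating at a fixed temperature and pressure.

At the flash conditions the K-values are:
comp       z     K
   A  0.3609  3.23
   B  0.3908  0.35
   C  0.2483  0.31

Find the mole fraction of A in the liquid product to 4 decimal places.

x_A = 0.2299

Material balance + equilibrium reduce to Σ zᵢ(Kᵢ−1)/(1+ψ(Kᵢ−1)) = 0.
Feasibility: ΣzᵢKᵢ = 1.3795, Σzᵢ/Kᵢ = 2.0293 — both > 1, two phases present.
Newton–Raphson from ψ = 0.62:
  ψ = 0.6200: g = -0.38713, g' = -1.1405 → ψ = 0.2806
  ψ = 0.2806: g = -0.02806, g' = -1.1079 → ψ = 0.2552
  ψ = 0.2552: g = 0.00040, g' = -1.1404 → ψ = 0.2556
Converged at ψ = 0.2556.
Compositions from xᵢ = zᵢ/(1+ψ(Kᵢ−1)), yᵢ = Kᵢxᵢ:
  A: x = 0.2299, y = 0.7425
  B: x = 0.4687, y = 0.1640
  C: x = 0.3015, y = 0.0935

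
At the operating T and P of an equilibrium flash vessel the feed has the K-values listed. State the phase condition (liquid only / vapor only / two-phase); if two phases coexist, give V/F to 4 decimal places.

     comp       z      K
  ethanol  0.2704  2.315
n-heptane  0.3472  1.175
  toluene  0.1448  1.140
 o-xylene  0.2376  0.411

two-phase, V/F = 0.7510

ΣzᵢKᵢ = 1.2967; Σzᵢ/Kᵢ = 1.1174.
Both exceed 1, so a two-phase solution exists.
Newton–Raphson from ψ = 0.66:
  ψ = 0.6600: g = 0.03444, g' = -0.3655 → ψ = 0.7542
  ψ = 0.7542: g = -0.00128, g' = -0.3953 → ψ = 0.7510
Converged at ψ = 0.7510.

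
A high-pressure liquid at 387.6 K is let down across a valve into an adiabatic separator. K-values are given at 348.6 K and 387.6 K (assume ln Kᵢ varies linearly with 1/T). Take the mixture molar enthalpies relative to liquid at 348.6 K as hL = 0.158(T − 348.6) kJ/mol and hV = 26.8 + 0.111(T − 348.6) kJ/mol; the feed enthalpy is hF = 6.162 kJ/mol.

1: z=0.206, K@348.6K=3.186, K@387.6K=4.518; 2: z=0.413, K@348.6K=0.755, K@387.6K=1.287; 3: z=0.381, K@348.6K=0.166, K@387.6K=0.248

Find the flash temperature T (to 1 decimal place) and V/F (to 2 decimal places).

Adiabatic flash: solve Rachford–Rice at each trial T, then check hF = ψ·hV(T) + (1−ψ)·hL(T).
  T = 348.6 K: K = (3.186, 0.755, 0.166), RR gives ψ = 0.026, H_out = 0.685 kJ/mol
  T = 387.6 K: K = (4.518, 1.287, 0.248), RR gives ψ = 0.397, H_out = 16.083 kJ/mol
  T = 368.1 K: K = (3.829, 1.000, 0.205), RR gives ψ = 0.212, H_out = 8.567 kJ/mol
  T = 358.4 K: K = (3.503, 0.873, 0.185), RR gives ψ = 0.119, H_out = 4.687 kJ/mol
  T = 363.2 K: K = (3.663, 0.934, 0.195), RR gives ψ = 0.165, H_out = 6.614 kJ/mol
  T = 360.8 K: K = (3.583, 0.903, 0.190), RR gives ψ = 0.142, H_out = 5.652 kJ/mol
Linear interpolation between T = 360.8 (H_out = 5.652) and T = 363.2 (H_out = 6.614) on hF = 6.162 gives T ≈ 362.1 K, at which ψ = 0.15.

T = 362.1 K, V/F = 0.15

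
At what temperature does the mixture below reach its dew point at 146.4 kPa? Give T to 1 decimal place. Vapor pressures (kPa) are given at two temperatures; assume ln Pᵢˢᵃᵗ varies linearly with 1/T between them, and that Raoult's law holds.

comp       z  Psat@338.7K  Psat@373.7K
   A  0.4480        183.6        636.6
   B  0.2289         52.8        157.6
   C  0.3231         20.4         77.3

T = 371.4 K

Dew-point temperature: Σzᵢ·P/Pᵢˢᵃᵗ(T) = 1. Interpolate ln Pᵢˢᵃᵗ = aᵢ + bᵢ/T.
  T = 338.7 K: ΣzᵢP/Pᵢˢᵃᵗ = 3.3106
  T = 373.7 K: ΣzᵢP/Pᵢˢᵃᵗ = 0.9276
  T = 356.2 K: ΣzᵢP/Pᵢˢᵃᵗ = 1.6965
  T = 364.9 K: ΣzᵢP/Pᵢˢᵃᵗ = 1.2472
  T = 369.3 K: ΣzᵢP/Pᵢˢᵃᵗ = 1.0736
  T = 371.5 K: ΣzᵢP/Pᵢˢᵃᵗ = 0.9975
Interpolating between 369.3 K and 371.5 K gives T ≈ 371.4 K.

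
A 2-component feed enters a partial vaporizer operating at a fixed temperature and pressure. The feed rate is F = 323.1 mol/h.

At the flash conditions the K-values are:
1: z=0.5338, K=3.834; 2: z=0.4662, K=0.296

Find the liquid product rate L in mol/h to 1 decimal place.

Iterate (Newton) starting at ψ = 0.57:
  ψ = 0.5700: g = 0.03024, g' = -1.2713 → ψ = 0.5938
  ψ = 0.5938: g = -0.00007, g' = -1.2779 → ψ = 0.5937
Converged at ψ = 0.5937.
Then V = ψ·F = 0.5937·323.1 = 191.8 mol/h and L = F − V = 131.3 mol/h.

L = 131.3 mol/h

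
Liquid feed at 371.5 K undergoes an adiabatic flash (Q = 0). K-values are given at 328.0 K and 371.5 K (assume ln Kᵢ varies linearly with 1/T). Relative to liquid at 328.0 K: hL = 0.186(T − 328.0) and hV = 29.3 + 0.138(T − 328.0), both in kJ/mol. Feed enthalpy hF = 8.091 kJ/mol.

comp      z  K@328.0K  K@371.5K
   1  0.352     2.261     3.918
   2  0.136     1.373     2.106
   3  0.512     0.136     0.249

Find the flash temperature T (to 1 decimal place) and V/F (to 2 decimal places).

Adiabatic flash: solve Rachford–Rice at each trial T, then check hF = ψ·hV(T) + (1−ψ)·hL(T).
  T = 328.0 K: K = (2.261, 1.373, 0.136), RR gives ψ = 0.055, H_out = 1.623 kJ/mol
  T = 371.5 K: K = (3.918, 2.106, 0.249), RR gives ψ = 0.422, H_out = 19.573 kJ/mol
  T = 349.8 K: K = (3.030, 1.724, 0.188), RR gives ψ = 0.279, H_out = 11.943 kJ/mol
  T = 338.9 K: K = (2.630, 1.544, 0.161), RR gives ψ = 0.184, H_out = 7.330 kJ/mol
  T = 344.4 K: K = (2.827, 1.634, 0.174), RR gives ψ = 0.235, H_out = 9.756 kJ/mol
  T = 341.6 K: K = (2.726, 1.588, 0.167), RR gives ψ = 0.210, H_out = 8.550 kJ/mol
  T = 340.2 K: K = (2.676, 1.565, 0.164), RR gives ψ = 0.197, H_out = 7.924 kJ/mol
Linear interpolation between T = 340.2 (H_out = 7.924) and T = 341.6 (H_out = 8.550) on hF = 8.091 gives T ≈ 340.6 K, at which ψ = 0.20.

T = 340.6 K, V/F = 0.20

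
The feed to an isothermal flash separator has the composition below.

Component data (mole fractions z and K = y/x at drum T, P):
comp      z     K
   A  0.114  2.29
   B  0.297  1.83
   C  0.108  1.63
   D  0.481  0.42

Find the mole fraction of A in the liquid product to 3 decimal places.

Let β = V/F and solve Σ zᵢ(Kᵢ−1)/(1+β(Kᵢ−1)) = 0.
g(0) = ΣzᵢKᵢ − 1 = 0.183 and g(1) = 1 − Σzᵢ/Kᵢ = -0.424, so a root lies in (0, 1).
Iterate (Newton) starting at β = 0.5:
  β = 0.500: g = -0.0776, g' = -0.518 → β = 0.350
  β = 0.350: g = -0.0021, g' = -0.496 → β = 0.346
Converged at β = 0.346.
Compositions from xᵢ = zᵢ/(1+β(Kᵢ−1)), yᵢ = Kᵢxᵢ:
  A: x = 0.079, y = 0.180
  B: x = 0.231, y = 0.422
  C: x = 0.089, y = 0.145
  D: x = 0.602, y = 0.253

x_A = 0.079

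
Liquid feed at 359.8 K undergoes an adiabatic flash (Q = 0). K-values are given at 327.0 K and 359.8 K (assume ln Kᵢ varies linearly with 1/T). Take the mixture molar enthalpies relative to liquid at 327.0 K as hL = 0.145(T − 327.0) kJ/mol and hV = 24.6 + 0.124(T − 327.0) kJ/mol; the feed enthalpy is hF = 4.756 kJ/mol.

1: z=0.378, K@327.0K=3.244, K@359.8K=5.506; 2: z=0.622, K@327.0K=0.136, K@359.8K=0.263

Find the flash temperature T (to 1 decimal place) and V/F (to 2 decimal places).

Adiabatic flash: solve Rachford–Rice at each trial T, then check hF = ψ·hV(T) + (1−ψ)·hL(T).
  T = 327.0 K: K = (3.244, 0.136), RR gives ψ = 0.160, H_out = 3.944 kJ/mol
  T = 359.8 K: K = (5.506, 0.263), RR gives ψ = 0.375, H_out = 13.719 kJ/mol
  T = 343.4 K: K = (4.280, 0.192), RR gives ψ = 0.278, H_out = 9.127 kJ/mol
  T = 335.2 K: K = (3.739, 0.162), RR gives ψ = 0.224, H_out = 6.664 kJ/mol
  T = 331.1 K: K = (3.486, 0.149), RR gives ψ = 0.194, H_out = 5.346 kJ/mol
  T = 329.1 K: K = (3.366, 0.142), RR gives ψ = 0.178, H_out = 4.674 kJ/mol
Linear interpolation between T = 329.1 (H_out = 4.674) and T = 331.1 (H_out = 5.346) on hF = 4.756 gives T ≈ 329.3 K, at which ψ = 0.18.

T = 329.3 K, V/F = 0.18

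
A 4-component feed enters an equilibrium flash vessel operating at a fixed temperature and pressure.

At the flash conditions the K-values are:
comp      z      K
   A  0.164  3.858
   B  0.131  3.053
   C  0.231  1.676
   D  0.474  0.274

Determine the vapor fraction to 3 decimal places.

ψ = 0.404

Let ψ = V/F and solve Σ zᵢ(Kᵢ−1)/(1+ψ(Kᵢ−1)) = 0.
Check two-phase: ΣzᵢKᵢ = 1.550 > 1 and Σzᵢ/Kᵢ = 1.953 > 1, so g(0) = 0.550 > 0 and g(1) = -0.953 < 0.
Newton iteration, ψ⁰ = 0.33:
  ψ = 0.330: g = 0.0767, g' = -1.054 → ψ = 0.403
  ψ = 0.403: g = 0.0015, g' = -1.019 → ψ = 0.404
Converged at ψ = 0.404.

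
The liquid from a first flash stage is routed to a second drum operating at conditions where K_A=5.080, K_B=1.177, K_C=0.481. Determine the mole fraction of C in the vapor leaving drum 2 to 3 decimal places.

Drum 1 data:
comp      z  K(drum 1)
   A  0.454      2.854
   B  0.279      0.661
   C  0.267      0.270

Drum 1:
Let ψ₁ = V/F and solve Σ zᵢ(Kᵢ−1)/(1+ψ₁(Kᵢ−1)) = 0.
Check two-phase: ΣzᵢKᵢ = 1.552 > 1 and Σzᵢ/Kᵢ = 1.570 > 1, so g(0) = 0.552 > 0 and g(1) = -0.570 < 0.
Newton iteration, ψ₁⁰ = 0.32:
  ψ₁ = 0.320: g = 0.1679, g' = -0.897 → ψ₁ = 0.507
  ψ₁ = 0.507: g = 0.0102, g' = -0.820 → ψ₁ = 0.519
Converged at ψ₁ = 0.519.
Drum-1 compositions:
  A: x = 0.231, y = 0.660
  B: x = 0.339, y = 0.224
  C: x = 0.430, y = 0.116
Drum-2 feed = drum-1 liquid: z₂ = (0.2313, 0.3386, 0.4301).
Drum 2:
Let ψ₂ = V/F and solve Σ zᵢ(Kᵢ−1)/(1+ψ₂(Kᵢ−1)) = 0.
g(0) = ΣzᵢKᵢ − 1 = 0.780 and g(1) = 1 − Σzᵢ/Kᵢ = -0.227, so a root lies in (0, 1).
Iterate (Newton) starting at ψ₂ = 0.6:
  ψ₂ = 0.600: g = 0.0037, g' = -0.577 → ψ₂ = 0.606
Converged at ψ₂ = 0.606.
  A: x = 0.067, y = 0.338
  B: x = 0.306, y = 0.360
  C: x = 0.628, y = 0.302

y_C (drum 2) = 0.302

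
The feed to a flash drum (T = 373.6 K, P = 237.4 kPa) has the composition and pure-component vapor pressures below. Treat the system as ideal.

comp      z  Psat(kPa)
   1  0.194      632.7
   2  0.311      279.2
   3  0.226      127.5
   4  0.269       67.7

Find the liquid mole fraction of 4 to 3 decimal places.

Raoult's law: Kᵢ = Pᵢˢᵃᵗ/P = Pᵢˢᵃᵗ/237.4.
  K_1 = 632.7/237.4 = 2.66512, K_2 = 279.2/237.4 = 1.17607, K_3 = 127.5/237.4 = 0.53707, K_4 = 67.7/237.4 = 0.28517
Rachford–Rice: g(ψ) = Σ zᵢ(Kᵢ−1)/(1+ψ(Kᵢ−1)) = 0.
g(0) = ΣzᵢKᵢ − 1 = 0.081 and g(1) = 1 − Σzᵢ/Kᵢ = -0.701, so a root lies in (0, 1).
Newton iteration, ψ⁰ = 0.5:
  ψ = 0.500: g = -0.2088, g' = -0.583 → ψ = 0.142
  ψ = 0.142: g = -0.0113, g' = -0.587 → ψ = 0.123
Converged at ψ = 0.123.
Compositions from xᵢ = zᵢ/(1+ψ(Kᵢ−1)), yᵢ = Kᵢxᵢ:
  1: x = 0.161, y = 0.429
  2: x = 0.304, y = 0.358
  3: x = 0.240, y = 0.129
  4: x = 0.295, y = 0.084

x_4 = 0.295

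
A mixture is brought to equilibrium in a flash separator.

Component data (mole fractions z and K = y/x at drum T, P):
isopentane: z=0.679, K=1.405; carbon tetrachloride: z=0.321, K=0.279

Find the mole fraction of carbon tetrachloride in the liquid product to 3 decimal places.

Let β = V/F and solve Σ zᵢ(Kᵢ−1)/(1+β(Kᵢ−1)) = 0.
Feasibility: ΣzᵢKᵢ = 1.044, Σzᵢ/Kᵢ = 1.634 — both > 1, two phases present.
Binary case is linear: z₁(K₁−1)(1+β(K₂−1)) + z₂(K₂−1)(1+β(K₁−1)) = 0
⇒ β = [z₁(K₁−1)+z₂(K₂−1)] / [−(K₁−1)(K₂−1)] = 0.0436/0.2920 = 0.149
Compositions from xᵢ = zᵢ/(1+β(Kᵢ−1)), yᵢ = Kᵢxᵢ:
  isopentane: x = 0.640, y = 0.900
  carbon tetrachloride: x = 0.360, y = 0.100

x_carbon tetrachloride = 0.360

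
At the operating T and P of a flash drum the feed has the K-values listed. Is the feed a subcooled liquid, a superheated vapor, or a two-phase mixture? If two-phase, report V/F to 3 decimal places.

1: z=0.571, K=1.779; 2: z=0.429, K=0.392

ΣzᵢKᵢ = 1.184; Σzᵢ/Kᵢ = 1.415.
Both exceed 1, so a two-phase solution exists.
Iterate (Newton) starting at ψ = 0.5:
  ψ = 0.500: g = -0.0546, g' = -0.507 → ψ = 0.392
  ψ = 0.392: g = -0.0018, g' = -0.477 → ψ = 0.388
Converged at ψ = 0.388.

two-phase, V/F = 0.388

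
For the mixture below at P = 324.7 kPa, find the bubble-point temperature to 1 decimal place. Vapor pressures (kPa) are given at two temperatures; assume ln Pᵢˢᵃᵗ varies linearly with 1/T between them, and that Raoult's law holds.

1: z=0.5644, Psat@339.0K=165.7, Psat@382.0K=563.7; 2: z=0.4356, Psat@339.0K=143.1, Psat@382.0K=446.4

T = 364.3 K

Bubble-point temperature: ΣzᵢPᵢˢᵃᵗ(T) = P. Interpolate ln Pᵢˢᵃᵗ = aᵢ + bᵢ/T.
  T = 339.0 K: ΣzᵢPᵢˢᵃᵗ = 155.86 kPa
  T = 382.0 K: ΣzᵢPᵢˢᵃᵗ = 512.60 kPa
  T = 360.5 K: ΣzᵢPᵢˢᵃᵗ = 292.80 kPa
  T = 371.2 K: ΣzᵢPᵢˢᵃᵗ = 390.04 kPa
  T = 365.9 K: ΣzᵢPᵢˢᵃᵗ = 339.10 kPa
  T = 363.2 K: ΣzᵢPᵢˢᵃᵗ = 315.27 kPa
Interpolating between 363.2 K and 365.9 K gives T ≈ 364.3 K.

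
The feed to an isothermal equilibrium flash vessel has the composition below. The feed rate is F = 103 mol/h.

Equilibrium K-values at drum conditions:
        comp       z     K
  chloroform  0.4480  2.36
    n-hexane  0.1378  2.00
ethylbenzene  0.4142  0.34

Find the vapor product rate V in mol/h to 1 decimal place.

Rachford–Rice: g(ψ) = Σ zᵢ(Kᵢ−1)/(1+ψ(Kᵢ−1)) = 0.
g(0) = ΣzᵢKᵢ − 1 = 0.4737 and g(1) = 1 − Σzᵢ/Kᵢ = -0.4770, so a root lies in (0, 1).
Newton–Raphson from ψ = 0.41:
  ψ = 0.4100: g = 0.11411, g' = -0.7500 → ψ = 0.5621
  ψ = 0.5621: g = -0.00112, g' = -0.7787 → ψ = 0.5607
Converged at ψ = 0.5607.
Then V = ψ·F = 0.5607·103 = 57.8 mol/h and L = F − V = 45.2 mol/h.

V = 57.8 mol/h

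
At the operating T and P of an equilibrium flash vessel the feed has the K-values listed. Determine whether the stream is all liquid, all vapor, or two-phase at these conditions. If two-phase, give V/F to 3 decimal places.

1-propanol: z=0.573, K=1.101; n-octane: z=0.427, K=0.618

all liquid

ΣzᵢKᵢ = 0.895; Σzᵢ/Kᵢ = 1.211.
Since ΣzᵢKᵢ < 1 the mixture is below its bubble point — single liquid phase.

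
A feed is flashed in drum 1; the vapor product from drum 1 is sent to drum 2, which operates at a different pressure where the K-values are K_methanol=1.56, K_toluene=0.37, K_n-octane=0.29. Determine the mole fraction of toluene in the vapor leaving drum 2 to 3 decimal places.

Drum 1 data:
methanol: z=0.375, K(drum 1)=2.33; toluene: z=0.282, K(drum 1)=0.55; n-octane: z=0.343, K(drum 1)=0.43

Drum 1:
Rachford–Rice: g(ψ₁) = Σ zᵢ(Kᵢ−1)/(1+ψ₁(Kᵢ−1)) = 0.
Feasibility: ΣzᵢKᵢ = 1.176, Σzᵢ/Kᵢ = 1.471 — both > 1, two phases present.
Newton–Raphson from ψ₁ = 0.53:
  ψ₁ = 0.530: g = -0.1542, g' = -0.555 → ψ₁ = 0.252
  ψ₁ = 0.252: g = 0.0019, g' = -0.597 → ψ₁ = 0.256
Converged at ψ₁ = 0.256.
Drum-1 compositions:
  methanol: x = 0.280, y = 0.652
  toluene: x = 0.319, y = 0.175
  n-octane: x = 0.401, y = 0.173
Drum-2 feed = drum-1 vapor: z₂ = (0.6521, 0.1753, 0.1726).
Drum 2:
Let ψ₂ = V/F and solve Σ zᵢ(Kᵢ−1)/(1+ψ₂(Kᵢ−1)) = 0.
g(0) = ΣzᵢKᵢ − 1 = 0.132 and g(1) = 1 − Σzᵢ/Kᵢ = -0.487, so a root lies in (0, 1).
Newton–Raphson from ψ₂ = 0.37:
  ψ₂ = 0.370: g = -0.0077, g' = -0.419 → ψ₂ = 0.352
  ψ₂ = 0.352: g = -0.0001, g' = -0.412 → ψ₂ = 0.351
Converged at ψ₂ = 0.351.
  methanol: x = 0.545, y = 0.850
  toluene: x = 0.225, y = 0.083
  n-octane: x = 0.230, y = 0.067

y_toluene (drum 2) = 0.083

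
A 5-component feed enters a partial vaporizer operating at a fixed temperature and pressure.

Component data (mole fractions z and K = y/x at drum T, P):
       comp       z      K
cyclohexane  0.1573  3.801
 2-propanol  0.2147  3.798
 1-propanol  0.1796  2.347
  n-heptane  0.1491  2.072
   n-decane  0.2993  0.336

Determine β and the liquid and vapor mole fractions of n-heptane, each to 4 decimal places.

Newton iteration, β⁰ = 0.66:
  β = 0.6600: g = 0.23360, g' = -0.9277 → β = 0.9118
  β = 0.9118: g = -0.02113, g' = -1.1881 → β = 0.8940
  β = 0.8940: g = -0.00036, g' = -1.1484 → β = 0.8937
Converged at β = 0.8937.
Compositions from xᵢ = zᵢ/(1+β(Kᵢ−1)), yᵢ = Kᵢxᵢ:
  cyclohexane: x = 0.0449, y = 0.1707
  2-propanol: x = 0.0613, y = 0.2329
  1-propanol: x = 0.0815, y = 0.1913
  n-heptane: x = 0.0761, y = 0.1578
  n-decane: x = 0.7361, y = 0.2473

β = 0.8937, x_n-heptane = 0.0761, y_n-heptane = 0.1578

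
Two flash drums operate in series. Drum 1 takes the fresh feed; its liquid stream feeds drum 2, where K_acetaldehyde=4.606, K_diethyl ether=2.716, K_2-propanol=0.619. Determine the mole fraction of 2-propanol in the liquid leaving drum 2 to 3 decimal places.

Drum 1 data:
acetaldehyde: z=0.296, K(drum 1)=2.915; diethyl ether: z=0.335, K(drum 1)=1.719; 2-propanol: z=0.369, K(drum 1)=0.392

x_2-propanol (drum 2) = 0.853

Drum 1:
Material balance + equilibrium reduce to Σ zᵢ(Kᵢ−1)/(1+ψ₁(Kᵢ−1)) = 0.
g(0) = ΣzᵢKᵢ − 1 = 0.583 and g(1) = 1 − Σzᵢ/Kᵢ = -0.238, so a root lies in (0, 1).
Iterate (Newton) starting at ψ₁ = 0.34:
  ψ₁ = 0.340: g = 0.2540, g' = -0.727 → ψ₁ = 0.690
  ψ₁ = 0.690: g = 0.0190, g' = -0.683 → ψ₁ = 0.717
Converged at ψ₁ = 0.717.
Drum-1 compositions:
  acetaldehyde: x = 0.125, y = 0.364
  diethyl ether: x = 0.221, y = 0.380
  2-propanol: x = 0.654, y = 0.256
Drum-2 feed = drum-1 liquid: z₂ = (0.1247, 0.2210, 0.6542).
Drum 2:
Newton–Raphson from ψ₂ = 0.51:
  ψ₂ = 0.510: g = 0.0513, g' = -0.533 → ψ₂ = 0.606
  ψ₂ = 0.606: g = 0.0029, g' = -0.477 → ψ₂ = 0.612
Converged at ψ₂ = 0.612.
  acetaldehyde: x = 0.039, y = 0.179
  diethyl ether: x = 0.108, y = 0.293
  2-propanol: x = 0.853, y = 0.528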